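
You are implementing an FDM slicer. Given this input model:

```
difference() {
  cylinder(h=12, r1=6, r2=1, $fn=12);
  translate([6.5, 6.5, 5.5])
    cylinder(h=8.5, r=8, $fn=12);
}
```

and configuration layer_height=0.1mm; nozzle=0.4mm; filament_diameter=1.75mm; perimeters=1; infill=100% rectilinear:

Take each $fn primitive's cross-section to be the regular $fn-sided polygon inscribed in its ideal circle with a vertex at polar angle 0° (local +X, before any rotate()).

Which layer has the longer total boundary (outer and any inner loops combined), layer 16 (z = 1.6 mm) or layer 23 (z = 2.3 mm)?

Layer 16 (z = 1.6): the cone contributes a regular 12-gon of circumradius 5.333 (interpolated between r1=6 and r2=1 at t=0.133) (perimeter = 2·12·5.333·sin(180°/12) = 33.13 mm); the cylinder at (6.5, 6.5) is absent (z outside [5.5, 14]); Subtracting the remaining from the first: none of the subtracted shapes is present at this height, so the cone is unchanged — boundary = 33.13 mm. So its perimeter = 33.13 mm. Layer 23 (z = 2.3): the cone (r1=6→r2=1) has section circumradius 5.042 here — a regular 12-gon (perimeter = 2·12·5.042·sin(180°/12) = 31.32 mm); the cylinder at (6.5, 6.5) is absent (z outside [5.5, 14]); Subtracting the remaining from the first: none of the subtracted shapes is present at this height, so the cone is unchanged — boundary = 31.32 mm. So its perimeter = 31.32 mm. Layer 16 is larger (33.13 vs 31.32 mm).

layer 16 (z = 1.6 mm)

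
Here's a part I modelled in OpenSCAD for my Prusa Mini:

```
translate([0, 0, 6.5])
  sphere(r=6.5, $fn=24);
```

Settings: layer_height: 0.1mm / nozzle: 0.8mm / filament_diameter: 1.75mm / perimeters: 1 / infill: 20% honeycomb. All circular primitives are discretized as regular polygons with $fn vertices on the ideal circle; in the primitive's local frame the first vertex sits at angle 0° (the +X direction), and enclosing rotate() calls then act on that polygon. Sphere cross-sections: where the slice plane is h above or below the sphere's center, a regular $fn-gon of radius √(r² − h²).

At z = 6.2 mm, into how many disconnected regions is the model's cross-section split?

At z = 6.2 mm: the sphere: section is a regular 24-gon, circumradius = √(r²−h²) = √(6.5²−0.3²) = 6.493. The result has 1 disconnected region.

1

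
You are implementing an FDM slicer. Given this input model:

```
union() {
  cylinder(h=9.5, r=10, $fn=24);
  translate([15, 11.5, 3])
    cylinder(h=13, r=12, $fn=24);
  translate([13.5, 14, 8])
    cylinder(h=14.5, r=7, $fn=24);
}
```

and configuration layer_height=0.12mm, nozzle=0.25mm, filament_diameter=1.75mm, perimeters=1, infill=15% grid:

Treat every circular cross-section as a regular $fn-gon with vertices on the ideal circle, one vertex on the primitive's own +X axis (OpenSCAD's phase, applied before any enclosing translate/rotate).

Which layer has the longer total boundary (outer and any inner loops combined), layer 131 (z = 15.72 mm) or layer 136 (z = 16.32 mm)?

layer 131 (z = 15.72 mm)

Layer 131 (z = 15.72): the cylinder is not intersected at this z (z outside [0, 9.5]); the r=12 cylinder at (15, 11.5) contributes a regular 24-gon of circumradius 12 (perimeter = 2·24·12.000·sin(180°/24) = 75.18 mm); the cylinder at (13.5, 14): section is a regular 24-gon, circumradius r=7 (perimeter = 2·24·7.000·sin(180°/24) = 43.86 mm); Combining (union): the r=7 cylinder at (13.5, 14) lies entirely inside the r=12 cylinder at (15, 11.5), so the union is just the r=12 cylinder at (15, 11.5) — boundary = 75.18 mm. So its perimeter = 75.18 mm. Layer 136 (z = 16.32): the cylinder does not reach this height (z outside [0, 9.5]); the cylinder at (15, 11.5) is absent (z outside [3, 16]); the r=7 cylinder at (13.5, 14) gives a regular 24-gon of circumradius 7 (constant along its height) (perimeter = 2·24·7.000·sin(180°/24) = 43.86 mm); Combining (union): only the r=7 cylinder at (13.5, 14) is present, so the union is just that shape — boundary = 43.86 mm. So its perimeter = 43.86 mm. Layer 131 is larger (75.18 vs 43.86 mm).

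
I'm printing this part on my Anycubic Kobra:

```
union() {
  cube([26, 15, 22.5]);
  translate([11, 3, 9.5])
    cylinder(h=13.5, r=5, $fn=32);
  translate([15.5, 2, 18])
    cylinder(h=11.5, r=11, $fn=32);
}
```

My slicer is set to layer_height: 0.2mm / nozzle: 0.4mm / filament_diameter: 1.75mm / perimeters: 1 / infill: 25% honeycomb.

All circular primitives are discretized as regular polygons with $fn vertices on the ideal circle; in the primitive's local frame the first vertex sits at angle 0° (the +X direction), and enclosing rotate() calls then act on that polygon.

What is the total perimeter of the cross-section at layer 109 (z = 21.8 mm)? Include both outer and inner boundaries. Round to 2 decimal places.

91.24 mm

At z = 21.8 mm: the cube (footprint 26×15) is included at this height (perimeter 82.00 mm); the r=5 cylinder at (11, 3) contributes a regular 32-gon of circumradius 5 (perimeter = 2·32·5.000·sin(180°/32) = 31.37 mm); the r=11 cylinder at (15.5, 2) contributes a regular 32-gon of circumradius 11 (perimeter = 2·32·11.000·sin(180°/32) = 69.00 mm); Combining (union): the regions partially overlap (shared area 308.70 mm²), so the edge portions inside another operand are dropped and the merged outline is re-measured after clipping — boundary = 91.24 mm. Overall, the cross-section is a single solid region. Total boundary length (outer) = 91.24 mm.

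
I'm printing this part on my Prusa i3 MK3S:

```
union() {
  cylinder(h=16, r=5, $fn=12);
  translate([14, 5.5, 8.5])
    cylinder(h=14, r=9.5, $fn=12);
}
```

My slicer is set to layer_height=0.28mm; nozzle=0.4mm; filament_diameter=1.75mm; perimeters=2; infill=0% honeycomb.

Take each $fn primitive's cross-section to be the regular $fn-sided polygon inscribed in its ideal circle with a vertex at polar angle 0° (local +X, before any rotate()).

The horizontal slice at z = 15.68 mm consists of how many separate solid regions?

2

At z = 15.68 mm: the cylinder: section is a regular 12-gon, circumradius r=5; the cylinder at (14, 5.5): section is a regular 12-gon, circumradius r=9.5; Taking the union: the 2 present regions are separate (no shared area or edge), so areas and boundary lengths simply add and each stays a separate island — 2 connected regions. The result has 2 disconnected regions.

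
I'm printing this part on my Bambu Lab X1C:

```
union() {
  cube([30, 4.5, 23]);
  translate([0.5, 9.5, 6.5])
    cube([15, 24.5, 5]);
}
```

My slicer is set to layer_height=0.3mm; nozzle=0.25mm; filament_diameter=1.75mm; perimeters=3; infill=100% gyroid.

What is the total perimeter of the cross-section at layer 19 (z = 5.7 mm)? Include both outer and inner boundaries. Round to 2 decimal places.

69.00 mm

At z = 5.7 mm: the cube (footprint 30×4.5) is included at this height (perimeter 69.00 mm); the cube at (0.5, 9.5) is absent (z outside [6.5, 11.5]); Taking the union: only the 30×4.5 cube is present, so the union is just that shape — boundary = 69.00 mm. Overall, the cross-section is a single solid region. Total boundary length (outer) = 69.00 mm.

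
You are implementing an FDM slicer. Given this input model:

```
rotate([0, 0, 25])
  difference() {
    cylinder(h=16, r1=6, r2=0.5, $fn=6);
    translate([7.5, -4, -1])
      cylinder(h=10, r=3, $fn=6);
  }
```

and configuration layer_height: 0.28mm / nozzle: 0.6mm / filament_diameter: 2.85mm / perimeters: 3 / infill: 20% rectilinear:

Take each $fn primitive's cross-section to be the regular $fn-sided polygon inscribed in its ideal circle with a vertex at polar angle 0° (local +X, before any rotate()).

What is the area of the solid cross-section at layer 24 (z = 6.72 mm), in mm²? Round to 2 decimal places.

At z = 6.72 mm: the cone (r1=6→r2=0.5) has section circumradius 3.690 here — a regular 6-gon (area = (6/2)·3.690²·sin(360°/6) = 35.38 mm²); the r=3 cylinder at (7.5, -4) gives a regular 6-gon of circumradius 3 (constant along its height) (area = (6/2)·3.000²·sin(360°/6) = 23.38 mm²); After the difference (first − rest): starting from the cone (35.38 mm²), the r=3 cylinder at (7.5, -4) misses the remaining region (no effect) — area = 35.38 mm²; (rotated 25° about Z; rotation is an isometry so areas/perimeters/island counts are preserved). Overall, the cross-section is a single solid region. Net area = 35.38 mm².

35.38 mm²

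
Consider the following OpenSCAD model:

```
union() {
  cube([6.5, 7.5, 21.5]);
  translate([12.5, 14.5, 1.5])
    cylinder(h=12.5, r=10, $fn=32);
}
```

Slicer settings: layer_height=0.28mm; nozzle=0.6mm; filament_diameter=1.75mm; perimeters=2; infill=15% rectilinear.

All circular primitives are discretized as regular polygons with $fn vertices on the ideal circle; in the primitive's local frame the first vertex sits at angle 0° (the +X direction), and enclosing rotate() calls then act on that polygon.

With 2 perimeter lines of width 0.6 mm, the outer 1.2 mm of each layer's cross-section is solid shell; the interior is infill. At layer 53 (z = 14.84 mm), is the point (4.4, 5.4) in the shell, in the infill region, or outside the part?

infill

At z = 14.84 mm: the cube (footprint 6.5×7.5) is included at this height; the cylinder at (12.5, 14.5) is not intersected at this z (z outside [1.5, 14]); Combining (union): only the 6.5×7.5 cube is present, so the union is just that shape — 1 connected region. Overall, the cross-section is a single solid region. The nearest boundary edge runs (6.50, 0.00)→(6.50, 7.50); distance from the point to it = 2.10 mm. The point is inside the cross-section and 2.10 mm from the nearest boundary — more than the 1.2 mm shell width (2 × 0.6), so it's in the infill interior.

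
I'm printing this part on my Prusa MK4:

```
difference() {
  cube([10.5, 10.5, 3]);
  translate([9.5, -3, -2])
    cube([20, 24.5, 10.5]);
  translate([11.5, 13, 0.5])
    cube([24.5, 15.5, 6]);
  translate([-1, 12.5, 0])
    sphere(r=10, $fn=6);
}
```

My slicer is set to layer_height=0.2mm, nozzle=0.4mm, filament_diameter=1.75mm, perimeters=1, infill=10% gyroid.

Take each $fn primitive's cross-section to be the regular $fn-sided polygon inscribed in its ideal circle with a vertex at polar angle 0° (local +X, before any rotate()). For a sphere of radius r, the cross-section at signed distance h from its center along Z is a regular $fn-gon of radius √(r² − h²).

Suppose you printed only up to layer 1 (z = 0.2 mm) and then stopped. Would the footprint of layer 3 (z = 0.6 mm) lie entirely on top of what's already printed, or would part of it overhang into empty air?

entirely on top

Compare the two slices. At z = 0.2: the 10.5×10.5 cube contributes its full rectangle (area 110.25 mm²); the cube at (9.5, -3) (footprint 20×24.5) is included at this height (area 490.00 mm²); the cube at (11.5, 13) is not intersected at this z (z outside [0.5, 6.5]); the r=10 sphere at (-1, 12.5) contributes a regular 6-gon of circumradius √(10²−0.2²) = 9.998 (area = (6/2)·9.998²·sin(360°/6) = 259.70 mm²); Subtracting the remaining from the first: starting from the 10.5×10.5 cube (110.25 mm²), the 20×24.5 cube at (9.5, -3) partially overlaps it — only the 10.50 mm² overlap (of its 490.00 mm²) is removed, clipping the outline; the r=10 sphere at (-1, 12.5) partially overlaps it — only the 39.43 mm² overlap (of its 259.70 mm²) is removed, clipping the outline — area = 60.32 mm². At z = 0.6: the 10.5×10.5 cube contributes its full rectangle (area 110.25 mm²); the cube at (9.5, -3) (footprint 20×24.5) is included at this height (area 490.00 mm²); the 24.5×15.5 cube at (11.5, 13) contributes its full rectangle (area 379.75 mm²); the r=10 sphere at (-1, 12.5) slices to a regular 6-gon of circumradius 9.982 (√(r²−h²) with h=0.6 from center) (area = (6/2)·9.982²·sin(360°/6) = 258.87 mm²); After the difference (first − rest): starting from the 10.5×10.5 cube (110.25 mm²), the 20×24.5 cube at (9.5, -3) partially overlaps it — only the 10.50 mm² overlap (of its 490.00 mm²) is removed, clipping the outline; the 24.5×15.5 cube at (11.5, 13) misses the remaining region (no effect); the r=10 sphere at (-1, 12.5) partially overlaps it — only the 39.26 mm² overlap (of its 258.87 mm²) is removed, clipping the outline — area = 60.49 mm². Checking containment: the cross-section at z = 0.6 is a subset of the cross-section at z = 0.2.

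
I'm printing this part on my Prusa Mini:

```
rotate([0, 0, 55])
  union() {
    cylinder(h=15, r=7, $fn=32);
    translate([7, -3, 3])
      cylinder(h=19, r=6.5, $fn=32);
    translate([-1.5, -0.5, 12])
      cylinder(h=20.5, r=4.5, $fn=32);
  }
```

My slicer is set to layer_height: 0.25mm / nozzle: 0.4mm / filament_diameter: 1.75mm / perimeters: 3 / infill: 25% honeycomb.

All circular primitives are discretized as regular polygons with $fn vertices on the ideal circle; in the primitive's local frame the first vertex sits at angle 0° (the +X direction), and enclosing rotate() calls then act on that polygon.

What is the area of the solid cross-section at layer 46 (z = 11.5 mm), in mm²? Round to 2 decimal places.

At z = 11.5 mm: the r=7 cylinder contributes a regular 32-gon of circumradius 7 (area = (32/2)·7.000²·sin(360°/32) = 152.95 mm²); the r=6.5 cylinder at (7, -3) contributes a regular 32-gon of circumradius 6.5 (area = (32/2)·6.500²·sin(360°/32) = 131.88 mm²); the cylinder at (-1.5, -0.5) is not intersected at this z (z outside [12, 32.5]); Taking the union: the regions partially overlap — summed areas 284.83 mm² minus the doubly-counted overlap 45.45 mm² gives 239.38 mm² — area = 239.38 mm²; (whole slice rotated 55° about Z — lengths, areas and connectivity unchanged). Overall, the cross-section is a single solid region. Net area = 239.38 mm².

239.38 mm²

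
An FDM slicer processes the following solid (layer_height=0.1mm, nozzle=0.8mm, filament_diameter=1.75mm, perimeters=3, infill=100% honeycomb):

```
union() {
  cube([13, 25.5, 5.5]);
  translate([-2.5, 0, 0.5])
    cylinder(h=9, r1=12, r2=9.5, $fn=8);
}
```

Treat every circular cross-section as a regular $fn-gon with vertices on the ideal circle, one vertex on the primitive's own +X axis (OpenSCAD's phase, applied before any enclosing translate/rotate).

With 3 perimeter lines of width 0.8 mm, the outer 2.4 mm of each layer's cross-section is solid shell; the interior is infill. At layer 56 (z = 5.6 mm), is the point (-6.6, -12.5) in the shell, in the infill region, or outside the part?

outside

At z = 5.6 mm: the cube does not reach this height (z outside [0, 5.5]); the cone at (-2.5, 0) contributes a regular 8-gon of circumradius 10.583 (interpolated between r1=12 and r2=9.5 at t=0.567); Combining (union): only the cone at (-2.5, 0) is present, so the union is just that shape — 1 connected region. Overall, the cross-section is a single solid region. The nearest boundary edge runs (-9.98, -7.48)→(-2.50, -10.58); distance from the point to it = 3.34 mm. The point is not inside any of the regions above, so it lies outside the cross-section (3.34 mm from the nearest boundary).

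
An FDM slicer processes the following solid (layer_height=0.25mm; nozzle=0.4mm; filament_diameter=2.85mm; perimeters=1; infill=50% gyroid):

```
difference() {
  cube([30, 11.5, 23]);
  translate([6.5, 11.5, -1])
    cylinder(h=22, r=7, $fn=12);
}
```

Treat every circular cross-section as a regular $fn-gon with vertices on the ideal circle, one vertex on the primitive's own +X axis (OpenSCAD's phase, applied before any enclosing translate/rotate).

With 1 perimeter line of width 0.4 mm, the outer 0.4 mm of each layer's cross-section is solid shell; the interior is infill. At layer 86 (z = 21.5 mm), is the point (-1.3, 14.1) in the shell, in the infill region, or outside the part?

outside

At z = 21.5 mm: the cube (footprint 30×11.5) is included at this height; the cylinder at (6.5, 11.5) is absent (z outside [-1, 21]); Subtracting the remaining from the first: none of the subtracted shapes is present at this height, so the 30×11.5 cube is unchanged — 1 connected region. Overall, the cross-section is a single solid region. The nearest boundary edge runs (30.00, 11.50)→(0.00, 11.50); distance from the point to it = 2.91 mm. The point is not inside any of the regions above, so it lies outside the cross-section (2.91 mm from the nearest boundary).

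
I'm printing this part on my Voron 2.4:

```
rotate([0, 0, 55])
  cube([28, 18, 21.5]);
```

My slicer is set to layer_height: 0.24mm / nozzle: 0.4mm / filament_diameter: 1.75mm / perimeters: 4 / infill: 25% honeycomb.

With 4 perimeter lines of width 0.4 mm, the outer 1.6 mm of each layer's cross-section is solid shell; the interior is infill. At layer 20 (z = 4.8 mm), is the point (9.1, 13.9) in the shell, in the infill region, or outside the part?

shell

At z = 4.8 mm: the 28×18 cube contributes its full rectangle; (rotated 55° about Z; rotation is an isometry so areas/perimeters/island counts are preserved). Overall, the cross-section is a single solid region. Undo the 55° rotation: the query point maps to (16.606, 0.518) in the un-rotated model frame. The nearest boundary edge runs (0.00, 0.00)→(28.00, 0.00); distance from the point to it = 0.52 mm. The point is inside the cross-section, 0.52 mm from the nearest boundary — within the 1.6 mm shell band (4 × 0.4).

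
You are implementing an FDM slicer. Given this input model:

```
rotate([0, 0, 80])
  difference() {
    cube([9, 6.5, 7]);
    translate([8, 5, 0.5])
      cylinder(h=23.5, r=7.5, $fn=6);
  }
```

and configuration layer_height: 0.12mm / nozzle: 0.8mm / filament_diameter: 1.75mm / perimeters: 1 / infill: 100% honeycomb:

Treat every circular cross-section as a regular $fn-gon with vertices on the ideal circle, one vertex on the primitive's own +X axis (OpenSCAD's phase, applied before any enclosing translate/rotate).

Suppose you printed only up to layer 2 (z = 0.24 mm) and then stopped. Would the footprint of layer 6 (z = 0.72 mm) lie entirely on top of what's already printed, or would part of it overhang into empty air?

Compare the two slices. At z = 0.24: the 9×6.5 cube contributes its full rectangle (area 58.50 mm²); the cylinder at (8, 5) is absent (z outside [0.5, 24]); After the difference (first − rest): none of the subtracted shapes is present at this height, so the 9×6.5 cube is unchanged — area = 58.50 mm²; (rotated 80° about Z; rotation is an isometry so areas/perimeters/island counts are preserved). At z = 0.72: the cube is present — its section is the full 9×6.5 rectangle (area 58.50 mm²); the r=7.5 cylinder at (8, 5) gives a regular 6-gon of circumradius 7.5 (constant along its height) (area = (6/2)·7.500²·sin(360°/6) = 146.14 mm²); Taking the first minus the rest: starting from the 9×6.5 cube (58.50 mm²), the r=7.5 cylinder at (8, 5) partially overlaps it — only the 47.38 mm² overlap (of its 146.14 mm²) is removed, clipping the outline — area = 11.12 mm²; (whole slice rotated 80° about Z — lengths, areas and connectivity unchanged). Checking containment: the cross-section at z = 0.72 is a subset of the cross-section at z = 0.24.

entirely on top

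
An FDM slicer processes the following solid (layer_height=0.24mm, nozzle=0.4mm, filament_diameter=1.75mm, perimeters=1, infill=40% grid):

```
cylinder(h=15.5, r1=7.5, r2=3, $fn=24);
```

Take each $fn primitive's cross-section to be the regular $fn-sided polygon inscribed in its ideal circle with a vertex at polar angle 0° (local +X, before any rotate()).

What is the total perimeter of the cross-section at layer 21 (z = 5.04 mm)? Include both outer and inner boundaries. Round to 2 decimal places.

37.82 mm

At z = 5.04 mm: the cone: at t=0.325 of its height the radius interpolates to r₁+(r₂−r₁)t = 6.037, giving a regular 24-gon of that circumradius (perimeter = 2·24·6.037·sin(180°/24) = 37.82 mm). Overall, the cross-section is a single solid region. Total boundary length (outer) = 37.82 mm.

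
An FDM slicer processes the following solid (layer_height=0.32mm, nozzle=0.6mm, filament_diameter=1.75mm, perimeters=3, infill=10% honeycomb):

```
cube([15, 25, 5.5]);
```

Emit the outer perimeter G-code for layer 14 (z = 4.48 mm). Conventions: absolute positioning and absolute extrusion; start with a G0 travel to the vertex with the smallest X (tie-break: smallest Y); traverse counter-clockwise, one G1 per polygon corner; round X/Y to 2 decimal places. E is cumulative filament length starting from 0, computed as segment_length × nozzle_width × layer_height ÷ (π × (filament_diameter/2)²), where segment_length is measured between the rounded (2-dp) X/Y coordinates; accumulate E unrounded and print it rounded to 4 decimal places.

At z = 4.48 mm: the cube (footprint 15×25) is included at this height. The outline is a single polygon with 4 vertices. Extrusion per mm of travel: 0.6 × 0.32 / (π × 0.875²) = 0.079824. Accumulating E over each segment gives final E = 6.3859.

G0 X0.00 Y0.00 Z4.48
G1 X15.00 Y0.00 E1.1974
G1 X15.00 Y25.00 E3.1930
G1 X0.00 Y25.00 E4.3903
G1 X0.00 Y0.00 E6.3859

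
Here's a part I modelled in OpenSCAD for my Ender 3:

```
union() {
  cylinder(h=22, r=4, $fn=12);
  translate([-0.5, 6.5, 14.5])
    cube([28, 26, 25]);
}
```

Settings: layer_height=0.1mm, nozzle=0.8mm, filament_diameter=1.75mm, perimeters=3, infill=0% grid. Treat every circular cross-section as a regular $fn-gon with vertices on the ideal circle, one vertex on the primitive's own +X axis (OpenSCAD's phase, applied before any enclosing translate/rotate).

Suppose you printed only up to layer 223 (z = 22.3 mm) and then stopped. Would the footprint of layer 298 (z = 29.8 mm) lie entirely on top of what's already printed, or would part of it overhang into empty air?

entirely on top

Compare the two slices. At z = 22.3: the cylinder does not reach this height (z outside [0, 22]); the cube at (-0.5, 6.5) is present — its section is the full 28×26 rectangle (area 728.00 mm²); Merging all regions: only the 28×26 cube at (-0.5, 6.5) is present, so the union is just that shape — area = 728.00 mm². At z = 29.8: the cylinder is not intersected at this z (z outside [0, 22]); the cube at (-0.5, 6.5) (footprint 28×26) is included at this height (area 728.00 mm²); Taking the union: only the 28×26 cube at (-0.5, 6.5) is present, so the union is just that shape — area = 728.00 mm². Checking containment: the cross-section at z = 29.8 is a subset of the cross-section at z = 22.3.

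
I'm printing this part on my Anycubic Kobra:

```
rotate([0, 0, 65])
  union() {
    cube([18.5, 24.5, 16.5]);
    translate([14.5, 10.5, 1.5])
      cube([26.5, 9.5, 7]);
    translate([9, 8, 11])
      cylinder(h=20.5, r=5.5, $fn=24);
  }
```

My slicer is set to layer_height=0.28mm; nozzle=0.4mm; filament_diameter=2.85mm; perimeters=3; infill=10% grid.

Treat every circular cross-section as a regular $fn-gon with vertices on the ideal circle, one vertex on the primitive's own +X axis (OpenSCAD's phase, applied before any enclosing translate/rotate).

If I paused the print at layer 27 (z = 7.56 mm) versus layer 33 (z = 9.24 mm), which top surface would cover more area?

layer 27 (z = 7.56 mm)

Layer 27 (z = 7.56): the 18.5×24.5 cube contributes its full rectangle (area 453.25 mm²); the 26.5×9.5 cube at (14.5, 10.5) contributes its full rectangle (area 251.75 mm²); the cylinder at (9, 8) does not reach this height (z outside [11, 31.5]); Taking the union: the regions partially overlap — summed areas 705.00 mm² minus the doubly-counted overlap 38.00 mm² gives 667.00 mm² — area = 667.00 mm²; (whole slice rotated 65° about Z — lengths, areas and connectivity unchanged). So its area = 667.00 mm². Layer 33 (z = 9.24): the 18.5×24.5 cube contributes its full rectangle (area 453.25 mm²); the cube at (14.5, 10.5) is not intersected at this z (z outside [1.5, 8.5]); the cylinder at (9, 8) is absent (z outside [11, 31.5]); Taking the union: only the 18.5×24.5 cube is present, so the union is just that shape — area = 453.25 mm²; (rotated 65° about Z; rotation is an isometry so areas/perimeters/island counts are preserved). So its area = 453.25 mm². Layer 27 is larger (667.00 vs 453.25 mm²).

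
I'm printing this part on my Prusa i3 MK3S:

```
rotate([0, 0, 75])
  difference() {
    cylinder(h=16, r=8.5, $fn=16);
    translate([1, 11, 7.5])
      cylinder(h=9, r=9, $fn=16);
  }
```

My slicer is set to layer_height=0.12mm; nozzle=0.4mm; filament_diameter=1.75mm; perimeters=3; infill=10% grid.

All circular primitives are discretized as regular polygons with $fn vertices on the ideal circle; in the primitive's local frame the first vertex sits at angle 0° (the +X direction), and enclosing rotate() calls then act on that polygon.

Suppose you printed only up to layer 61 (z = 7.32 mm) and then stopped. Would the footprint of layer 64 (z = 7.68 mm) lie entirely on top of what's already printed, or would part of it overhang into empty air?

entirely on top

Compare the two slices. At z = 7.32: the cylinder: section is a regular 16-gon, circumradius r=8.5 (area = (16/2)·8.500²·sin(360°/16) = 221.19 mm²); the cylinder at (1, 11) does not reach this height (z outside [7.5, 16.5]); After the difference (first − rest): none of the subtracted shapes is present at this height, so the r=8.5 cylinder is unchanged — area = 221.19 mm²; (whole slice rotated 75° about Z — lengths, areas and connectivity unchanged). At z = 7.68: the cylinder: section is a regular 16-gon, circumradius r=8.5 (area = (16/2)·8.500²·sin(360°/16) = 221.19 mm²); the r=9 cylinder at (1, 11) gives a regular 16-gon of circumradius 9 (constant along its height) (area = (16/2)·9.000²·sin(360°/16) = 247.98 mm²); After the difference (first − rest): starting from the r=8.5 cylinder (221.19 mm²), the r=9 cylinder at (1, 11) partially overlaps it — only the 57.49 mm² overlap (of its 247.98 mm²) is removed, clipping the outline — area = 163.70 mm²; (rotated 75° about Z; rotation is an isometry so areas/perimeters/island counts are preserved). Checking containment: the cross-section at z = 7.68 is a subset of the cross-section at z = 7.32.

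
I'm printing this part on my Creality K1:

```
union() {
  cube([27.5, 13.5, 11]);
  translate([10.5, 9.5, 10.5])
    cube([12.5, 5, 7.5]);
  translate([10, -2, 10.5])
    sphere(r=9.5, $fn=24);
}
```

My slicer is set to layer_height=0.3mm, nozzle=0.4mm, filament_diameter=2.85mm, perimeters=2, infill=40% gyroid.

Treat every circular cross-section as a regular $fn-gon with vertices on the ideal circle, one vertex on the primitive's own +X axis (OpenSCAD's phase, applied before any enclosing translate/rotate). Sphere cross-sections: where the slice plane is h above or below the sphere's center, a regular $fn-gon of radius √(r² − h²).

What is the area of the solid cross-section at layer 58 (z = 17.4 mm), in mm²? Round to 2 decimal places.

At z = 17.4 mm: the cube does not reach this height (z outside [0, 11]); the cube at (10.5, 9.5) (footprint 12.5×5) is included at this height (area 62.50 mm²); the sphere at (10, -2): section is a regular 24-gon, circumradius = √(r²−h²) = √(9.5²−6.9²) = 6.530 (area = (24/2)·6.530²·sin(360°/24) = 132.43 mm²); Merging all regions: the 2 present regions are separate (no shared area or edge), so areas and boundary lengths simply add and each stays a separate island — area = 194.93 mm². Overall, the cross-section has 2 separate islands. Net area = 194.93 mm².

194.93 mm²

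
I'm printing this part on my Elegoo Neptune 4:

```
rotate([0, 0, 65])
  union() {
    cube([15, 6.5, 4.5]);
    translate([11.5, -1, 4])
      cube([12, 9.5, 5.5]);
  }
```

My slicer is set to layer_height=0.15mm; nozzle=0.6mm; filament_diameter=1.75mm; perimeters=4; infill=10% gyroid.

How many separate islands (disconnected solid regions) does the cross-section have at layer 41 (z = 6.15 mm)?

1

At z = 6.15 mm: the cube does not reach this height (z outside [0, 4.5]); the cube at (11.5, -1) (footprint 12×9.5) is included at this height; Combining (union): only the 12×9.5 cube at (11.5, -1) is present, so the union is just that shape — 1 connected region; (whole slice rotated 65° about Z — lengths, areas and connectivity unchanged). Overall, the cross-section is a single solid region. Island count = 1.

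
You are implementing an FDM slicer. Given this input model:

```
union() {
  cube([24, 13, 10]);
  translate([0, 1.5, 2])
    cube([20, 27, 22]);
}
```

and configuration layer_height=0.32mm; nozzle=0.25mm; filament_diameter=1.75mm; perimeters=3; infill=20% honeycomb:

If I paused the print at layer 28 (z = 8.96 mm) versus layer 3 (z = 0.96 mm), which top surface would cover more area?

layer 28 (z = 8.96 mm)

Layer 28 (z = 8.96): the cube (footprint 24×13) is included at this height (area 312.00 mm²); the cube at (0, 1.5) (footprint 20×27) is included at this height (area 540.00 mm²); Taking the union: the regions partially overlap — summed areas 852.00 mm² minus the doubly-counted overlap 230.00 mm² gives 622.00 mm² — area = 622.00 mm². So its area = 622.00 mm². Layer 3 (z = 0.96): the cube is present — its section is the full 24×13 rectangle (area 312.00 mm²); the cube at (0, 1.5) does not reach this height (z outside [2, 24]); Combining (union): only the 24×13 cube is present, so the union is just that shape — area = 312.00 mm². So its area = 312.00 mm². Layer 28 is larger (622.00 vs 312.00 mm²).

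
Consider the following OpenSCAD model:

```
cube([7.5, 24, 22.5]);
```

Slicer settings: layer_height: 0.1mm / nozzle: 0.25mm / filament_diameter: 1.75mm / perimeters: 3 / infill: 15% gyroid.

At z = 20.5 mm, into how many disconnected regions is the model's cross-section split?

1

At z = 20.5 mm: the cube is present — its section is the full 7.5×24 rectangle. The result has 1 disconnected region.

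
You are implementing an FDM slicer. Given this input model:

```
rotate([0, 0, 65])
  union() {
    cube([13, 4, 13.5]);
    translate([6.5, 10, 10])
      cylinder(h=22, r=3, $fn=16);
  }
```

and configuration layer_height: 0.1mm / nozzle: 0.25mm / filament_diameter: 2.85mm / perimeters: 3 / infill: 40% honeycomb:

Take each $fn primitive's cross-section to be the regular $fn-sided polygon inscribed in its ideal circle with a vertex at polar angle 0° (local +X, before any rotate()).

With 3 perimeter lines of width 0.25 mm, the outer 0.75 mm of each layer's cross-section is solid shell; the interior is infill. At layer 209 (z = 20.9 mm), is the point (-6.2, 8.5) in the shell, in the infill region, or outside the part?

At z = 20.9 mm: the cube is absent (z outside [0, 13.5]); the cylinder at (6.5, 10): section is a regular 16-gon, circumradius r=3; Combining (union): only the r=3 cylinder at (6.5, 10) is present, so the union is just that shape — 1 connected region; (rotated 65° about Z; rotation is an isometry so areas/perimeters/island counts are preserved). Overall, the cross-section is a single solid region. Undo the 65° rotation: the query point maps to (5.083, 9.211) in the un-rotated model frame. The nearest boundary edge runs (3.73, 8.85)→(4.38, 7.88); distance from the point to it = 1.33 mm. The point is inside the cross-section and 1.33 mm from the nearest boundary — more than the 0.75 mm shell width (3 × 0.25), so it's in the infill interior.

infill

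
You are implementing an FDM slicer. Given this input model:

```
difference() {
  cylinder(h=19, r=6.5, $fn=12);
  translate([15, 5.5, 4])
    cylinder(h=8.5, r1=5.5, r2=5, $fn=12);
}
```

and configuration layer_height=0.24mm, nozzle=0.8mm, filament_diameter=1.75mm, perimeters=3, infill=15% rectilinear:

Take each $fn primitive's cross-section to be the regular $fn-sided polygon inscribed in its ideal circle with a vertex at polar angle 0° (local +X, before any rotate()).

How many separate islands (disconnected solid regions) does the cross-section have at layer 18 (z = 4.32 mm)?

At z = 4.32 mm: the cylinder: section is a regular 12-gon, circumradius r=6.5; the cone at (15, 5.5): at t=0.038 of its height the radius interpolates to r₁+(r₂−r₁)t = 5.481, giving a regular 12-gon of that circumradius; Taking the first minus the rest: starting from the r=6.5 cylinder, the cone at (15, 5.5) misses the remaining region (no effect) — 1 connected region. Overall, the cross-section is a single solid region. Island count = 1.

1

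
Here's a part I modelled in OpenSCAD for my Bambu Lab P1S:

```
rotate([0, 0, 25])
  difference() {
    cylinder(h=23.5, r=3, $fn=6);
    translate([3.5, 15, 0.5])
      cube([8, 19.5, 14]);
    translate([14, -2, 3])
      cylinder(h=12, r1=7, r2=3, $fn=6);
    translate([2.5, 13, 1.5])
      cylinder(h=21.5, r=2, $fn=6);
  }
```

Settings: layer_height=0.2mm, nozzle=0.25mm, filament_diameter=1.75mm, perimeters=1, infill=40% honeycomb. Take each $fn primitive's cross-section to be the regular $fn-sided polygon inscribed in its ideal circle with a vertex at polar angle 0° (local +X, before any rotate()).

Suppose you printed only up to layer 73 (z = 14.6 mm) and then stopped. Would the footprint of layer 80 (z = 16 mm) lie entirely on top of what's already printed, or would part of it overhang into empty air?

Compare the two slices. At z = 14.6: the r=3 cylinder contributes a regular 6-gon of circumradius 3 (area = (6/2)·3.000²·sin(360°/6) = 23.38 mm²); the cube at (3.5, 15) does not reach this height (z outside [0.5, 14.5]); the cone at (14, -2): at t=0.967 of its height the radius interpolates to r₁+(r₂−r₁)t = 3.133, giving a regular 6-gon of that circumradius (area = (6/2)·3.133²·sin(360°/6) = 25.51 mm²); the r=2 cylinder at (2.5, 13) contributes a regular 6-gon of circumradius 2 (area = (6/2)·2.000²·sin(360°/6) = 10.39 mm²); After the difference (first − rest): starting from the r=3 cylinder (23.38 mm²), the cone at (14, -2) misses the remaining region (no effect); the r=2 cylinder at (2.5, 13) misses the remaining region (no effect) — area = 23.38 mm²; (whole slice rotated 25° about Z — lengths, areas and connectivity unchanged). At z = 16: the r=3 cylinder gives a regular 6-gon of circumradius 3 (constant along its height) (area = (6/2)·3.000²·sin(360°/6) = 23.38 mm²); the cube at (3.5, 15) is not intersected at this z (z outside [0.5, 14.5]); the cone at (14, -2) is not intersected at this z (z outside [3, 15]); the cylinder at (2.5, 13): section is a regular 6-gon, circumradius r=2 (area = (6/2)·2.000²·sin(360°/6) = 10.39 mm²); After the difference (first − rest): starting from the r=3 cylinder (23.38 mm²), the r=2 cylinder at (2.5, 13) misses the remaining region (no effect) — area = 23.38 mm²; (rotated 25° about Z; rotation is an isometry so areas/perimeters/island counts are preserved). Checking containment: the cross-section at z = 16 is a subset of the cross-section at z = 14.6.

entirely on top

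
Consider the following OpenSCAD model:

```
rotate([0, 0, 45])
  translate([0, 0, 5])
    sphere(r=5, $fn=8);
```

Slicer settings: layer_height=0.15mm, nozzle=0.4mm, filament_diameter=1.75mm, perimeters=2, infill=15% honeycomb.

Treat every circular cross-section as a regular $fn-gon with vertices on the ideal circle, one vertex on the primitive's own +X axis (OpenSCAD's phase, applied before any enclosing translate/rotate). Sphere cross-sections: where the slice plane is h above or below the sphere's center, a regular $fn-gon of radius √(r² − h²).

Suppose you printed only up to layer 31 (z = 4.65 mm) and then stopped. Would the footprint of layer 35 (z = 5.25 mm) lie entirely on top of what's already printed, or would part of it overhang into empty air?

Compare the two slices. At z = 4.65: the r=5 sphere contributes a regular 8-gon of circumradius √(5²−0.35²) = 4.988 (area = (8/2)·4.988²·sin(360°/8) = 70.36 mm²); (rotated 45° about Z; rotation is an isometry so areas/perimeters/island counts are preserved). At z = 5.25: the r=5 sphere contributes a regular 8-gon of circumradius √(5²−0.25²) = 4.994 (area = (8/2)·4.994²·sin(360°/8) = 70.53 mm²); (rotated 45° about Z; rotation is an isometry so areas/perimeters/island counts are preserved). Checking containment: the cross-section at z = 5.25 is a subset of the cross-section at z = 4.65.

entirely on top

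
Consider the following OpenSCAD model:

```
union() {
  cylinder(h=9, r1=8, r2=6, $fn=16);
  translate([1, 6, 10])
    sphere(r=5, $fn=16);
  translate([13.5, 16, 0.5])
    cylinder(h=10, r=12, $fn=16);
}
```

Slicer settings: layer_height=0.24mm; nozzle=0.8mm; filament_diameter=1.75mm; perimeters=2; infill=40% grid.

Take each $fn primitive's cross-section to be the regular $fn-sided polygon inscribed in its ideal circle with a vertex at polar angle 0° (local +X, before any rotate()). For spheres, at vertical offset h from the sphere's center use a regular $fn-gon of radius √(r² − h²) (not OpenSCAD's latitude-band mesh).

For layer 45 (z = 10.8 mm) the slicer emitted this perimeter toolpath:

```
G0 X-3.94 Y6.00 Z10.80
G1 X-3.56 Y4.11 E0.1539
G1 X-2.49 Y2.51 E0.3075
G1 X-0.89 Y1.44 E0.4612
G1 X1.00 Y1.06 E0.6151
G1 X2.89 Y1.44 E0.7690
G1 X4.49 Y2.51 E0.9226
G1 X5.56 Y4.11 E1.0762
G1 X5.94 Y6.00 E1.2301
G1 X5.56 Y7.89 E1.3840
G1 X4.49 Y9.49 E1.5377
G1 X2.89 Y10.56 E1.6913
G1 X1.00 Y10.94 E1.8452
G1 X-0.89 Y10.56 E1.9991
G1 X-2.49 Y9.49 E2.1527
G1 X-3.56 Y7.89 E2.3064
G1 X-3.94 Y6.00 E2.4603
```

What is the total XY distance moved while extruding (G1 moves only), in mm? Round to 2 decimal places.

Sum the Euclidean lengths of each G1 segment: total = 30.82 mm.

30.82 mm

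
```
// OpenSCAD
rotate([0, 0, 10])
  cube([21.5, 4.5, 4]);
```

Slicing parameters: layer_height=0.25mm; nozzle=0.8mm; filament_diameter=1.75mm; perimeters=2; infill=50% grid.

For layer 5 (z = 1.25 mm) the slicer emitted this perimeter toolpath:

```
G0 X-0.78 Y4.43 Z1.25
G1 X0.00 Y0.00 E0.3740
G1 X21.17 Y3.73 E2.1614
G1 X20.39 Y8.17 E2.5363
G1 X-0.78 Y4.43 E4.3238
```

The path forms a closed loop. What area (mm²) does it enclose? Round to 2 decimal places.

Apply the shoelace formula to the sequence of (X, Y) vertices; enclosed area = 96.80 mm².

96.80 mm²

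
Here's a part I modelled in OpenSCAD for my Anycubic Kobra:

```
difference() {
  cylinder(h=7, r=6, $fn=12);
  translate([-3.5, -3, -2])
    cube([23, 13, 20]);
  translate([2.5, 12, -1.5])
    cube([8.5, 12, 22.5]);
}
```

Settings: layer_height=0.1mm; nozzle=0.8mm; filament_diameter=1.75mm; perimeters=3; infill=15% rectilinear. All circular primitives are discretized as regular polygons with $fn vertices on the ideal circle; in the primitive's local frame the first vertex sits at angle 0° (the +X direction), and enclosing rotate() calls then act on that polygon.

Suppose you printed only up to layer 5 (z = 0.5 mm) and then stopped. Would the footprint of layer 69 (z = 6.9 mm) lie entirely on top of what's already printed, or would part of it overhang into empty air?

entirely on top

Compare the two slices. At z = 0.5: the r=6 cylinder gives a regular 12-gon of circumradius 6 (constant along its height) (area = (12/2)·6.000²·sin(360°/12) = 108.00 mm²); the cube at (-3.5, -3) (footprint 23×13) is included at this height (area 299.00 mm²); the 8.5×12 cube at (2.5, 12) contributes its full rectangle (area 102.00 mm²); Subtracting the remaining from the first: starting from the r=6 cylinder (108.00 mm²), the 23×13 cube at (-3.5, -3) partially overlaps it — only the 73.56 mm² overlap (of its 299.00 mm²) is removed, clipping the outline; the 8.5×12 cube at (2.5, 12) misses the remaining region (no effect) — area = 34.44 mm². At z = 6.9: the cylinder: section is a regular 12-gon, circumradius r=6 (area = (12/2)·6.000²·sin(360°/12) = 108.00 mm²); the 23×13 cube at (-3.5, -3) contributes its full rectangle (area 299.00 mm²); the cube at (2.5, 12) (footprint 8.5×12) is included at this height (area 102.00 mm²); Subtracting the remaining from the first: starting from the r=6 cylinder (108.00 mm²), the 23×13 cube at (-3.5, -3) partially overlaps it — only the 73.56 mm² overlap (of its 299.00 mm²) is removed, clipping the outline; the 8.5×12 cube at (2.5, 12) misses the remaining region (no effect) — area = 34.44 mm². Checking containment: the cross-section at z = 6.9 is a subset of the cross-section at z = 0.5.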